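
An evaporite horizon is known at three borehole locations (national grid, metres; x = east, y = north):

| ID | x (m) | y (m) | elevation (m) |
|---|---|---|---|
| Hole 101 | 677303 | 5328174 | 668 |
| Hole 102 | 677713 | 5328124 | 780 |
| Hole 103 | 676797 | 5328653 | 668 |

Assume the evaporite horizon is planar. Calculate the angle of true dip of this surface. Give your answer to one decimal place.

24.5°

Let the plane be z = a·x + b·y + c.
Hole 102−Hole 101: 410a − 50b = 112;  Hole 103−Hole 101: −506a + 479b = 0.
Solving gives a = 0.31357, b = 0.33124.
Gradient magnitude |∇z| = √(a² + b²) = √(0.09832 + 0.10972) = 0.45612.
True dip = arctan(0.45612) = 24.5°, dipping toward SW (azimuth ≈ 223°).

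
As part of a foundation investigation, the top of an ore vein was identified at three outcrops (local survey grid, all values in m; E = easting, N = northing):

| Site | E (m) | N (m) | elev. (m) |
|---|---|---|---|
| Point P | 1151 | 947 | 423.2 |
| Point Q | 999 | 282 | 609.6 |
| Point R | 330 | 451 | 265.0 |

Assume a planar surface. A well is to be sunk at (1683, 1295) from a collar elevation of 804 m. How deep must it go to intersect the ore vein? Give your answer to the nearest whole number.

288 m

Two edge vectors: Point P→Point Q = (-152, -665, 186.4), Point P→Point R = (-821, -496, -158.2).
Normal n = (Point P→Point Q) × (Point P→Point R) = (197657.4, -177080.8, -470573).
So ∂z/∂E = −n_x/n_z = 0.42004 and ∂z/∂N = −n_y/n_z = −0.37631.
Intercept c from Point P: 423.2 − 483.46 + 356.36 = 296.10.
At (1683, 1295): z_contact = 706.9 − 487.3 + 296.10 = 515.7 m.
Depth below ground = 804 − 515.7 = 288 m.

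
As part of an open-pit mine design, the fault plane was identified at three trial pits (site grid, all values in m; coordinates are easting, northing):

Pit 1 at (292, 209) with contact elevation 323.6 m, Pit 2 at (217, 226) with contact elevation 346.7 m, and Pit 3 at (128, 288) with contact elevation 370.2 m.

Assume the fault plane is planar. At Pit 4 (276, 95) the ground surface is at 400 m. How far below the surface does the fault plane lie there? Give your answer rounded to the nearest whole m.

60 m

Two edge vectors: Pit 1→Pit 2 = (-75, 17, 23.1), Pit 1→Pit 3 = (-164, 79, 46.6).
Normal n = (Pit 1→Pit 2) × (Pit 1→Pit 3) = (-1032.7, -293.4, -3137).
So ∂z/∂easting = −n_x/n_z = −0.32920 and ∂z/∂northing = −n_y/n_z = −0.09353.
Intercept c from Pit 1: 323.6 + 96.13 + 19.55 = 439.27.
At (276, 95): z_contact = −90.9 − 8.9 + 439.27 = 339.5 m.
Depth below ground = 400 − 339.5 = 60 m.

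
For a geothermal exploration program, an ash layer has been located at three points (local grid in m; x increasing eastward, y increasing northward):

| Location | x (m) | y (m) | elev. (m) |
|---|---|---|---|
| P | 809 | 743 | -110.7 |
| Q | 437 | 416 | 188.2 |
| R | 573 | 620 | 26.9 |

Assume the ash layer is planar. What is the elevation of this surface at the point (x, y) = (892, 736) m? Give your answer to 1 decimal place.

-128.1 m

Two edge vectors: P→Q = (-372, -327, 298.9), P→R = (-236, -123, 137.6).
Normal n = (P→Q) × (P→R) = (-8230.5, -19353.2, -31416).
So ∂z/∂x = −n_x/n_z = −0.26198 and ∂z/∂y = −n_y/n_z = −0.61603.
Intercept c from P: -110.7 + 211.95 + 457.71 = 558.96.
At (892, 736): z = −233.7 − 453.4 + 558.96 = -128.1 m.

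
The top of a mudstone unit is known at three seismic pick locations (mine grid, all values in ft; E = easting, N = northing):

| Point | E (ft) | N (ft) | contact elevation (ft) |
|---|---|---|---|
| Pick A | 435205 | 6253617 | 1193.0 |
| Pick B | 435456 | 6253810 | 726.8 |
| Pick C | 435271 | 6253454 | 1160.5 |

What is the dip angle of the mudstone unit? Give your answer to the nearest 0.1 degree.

Two edge vectors: Pick A→Pick B = (251, 193, -466.2), Pick A→Pick C = (66, -163, -32.5).
Normal n = (Pick A→Pick B) × (Pick A→Pick C) = (-82263.1, -22611.7, -53651).
So ∂z/∂E = −n_x/n_z = −1.53330 and ∂z/∂N = −n_y/n_z = −0.42146.
Gradient magnitude |∇z| = √(a² + b²) = √(2.35101 + 0.17763) = 1.59017.
True dip = arctan(1.59017) = 57.8°, dipping toward ENE (azimuth ≈ 075°).

57.8°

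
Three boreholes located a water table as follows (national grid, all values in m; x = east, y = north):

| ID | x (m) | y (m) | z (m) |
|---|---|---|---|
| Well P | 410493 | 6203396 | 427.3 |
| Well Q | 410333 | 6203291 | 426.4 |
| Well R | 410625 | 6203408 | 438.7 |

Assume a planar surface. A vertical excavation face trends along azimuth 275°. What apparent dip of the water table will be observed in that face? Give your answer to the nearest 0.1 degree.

6.4°

Two edge vectors: Well P→Well Q = (-160, -105, -0.9), Well P→Well R = (132, 12, 11.4).
Normal n = (Well P→Well Q) × (Well P→Well R) = (-1186.2, 1705.2, 11940).
So ∂z/∂x = −n_x/n_z = 0.09935 and ∂z/∂y = −n_y/n_z = −0.14281.
Unit vector along 275° is (sin 275°, cos 275°) = (-0.9962, 0.0872).
Slope in that direction = a·(-0.9962) + b·(0.0872) = −0.11142.
Apparent dip = arctan|0.11142| = 6.4° (true dip is 9.9°, so apparent ≤ true as expected).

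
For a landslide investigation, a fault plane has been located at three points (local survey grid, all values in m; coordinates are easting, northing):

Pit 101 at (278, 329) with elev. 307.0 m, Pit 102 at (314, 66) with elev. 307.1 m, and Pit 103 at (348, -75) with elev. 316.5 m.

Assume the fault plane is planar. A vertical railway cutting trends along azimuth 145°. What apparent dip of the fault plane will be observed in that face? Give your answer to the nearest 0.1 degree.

16.4°

Two edge vectors: Pit 101→Pit 102 = (36, -263, 0.1), Pit 101→Pit 103 = (70, -404, 9.5).
Normal n = (Pit 101→Pit 102) × (Pit 101→Pit 103) = (-2458.1, -335, 3866).
So ∂z/∂easting = −n_x/n_z = 0.63583 and ∂z/∂northing = −n_y/n_z = 0.08665.
Unit vector along 145° is (sin 145°, cos 145°) = (0.5736, -0.8192).
Slope in that direction = a·(0.5736) + b·(-0.8192) = 0.29371.
Apparent dip = arctan|0.29371| = 16.4° (true dip is 32.7°, so apparent ≤ true as expected).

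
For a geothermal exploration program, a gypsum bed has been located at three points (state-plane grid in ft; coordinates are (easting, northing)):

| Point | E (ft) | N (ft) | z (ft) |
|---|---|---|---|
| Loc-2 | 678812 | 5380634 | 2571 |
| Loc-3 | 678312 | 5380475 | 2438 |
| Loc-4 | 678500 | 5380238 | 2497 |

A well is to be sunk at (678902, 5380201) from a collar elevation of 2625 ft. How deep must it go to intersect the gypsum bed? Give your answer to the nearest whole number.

Two edge vectors: Loc-2→Loc-3 = (-500, -159, -133), Loc-2→Loc-4 = (-312, -396, -74).
Normal n = (Loc-2→Loc-3) × (Loc-2→Loc-4) = (-40902, 4496, 148392).
So ∂z/∂E = −n_x/n_z = 0.27563481 and ∂z/∂N = −n_y/n_z = −0.03029813.
Intercept c from Loc-2: 2571 − 187104.21 + 163023.14 = −21510.07.
At (678902, 5380201): z_contact = 187129.0 − 163010.0 − 21510.07 = 2608.9 ft.
Depth below ground = 2625 − 2608.9 = 16 ft.

16 ft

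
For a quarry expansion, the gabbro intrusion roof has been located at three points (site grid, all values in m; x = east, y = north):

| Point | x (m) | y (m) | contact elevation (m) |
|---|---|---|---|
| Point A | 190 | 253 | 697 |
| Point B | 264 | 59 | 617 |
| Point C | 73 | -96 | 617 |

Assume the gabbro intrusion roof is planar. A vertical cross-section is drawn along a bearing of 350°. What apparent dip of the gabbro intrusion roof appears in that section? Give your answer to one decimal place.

19.5°

Let the plane be z = a·x + b·y + c.
Point B−Point A: 74a − 194b = −80;  Point C−Point A: −117a − 349b = −80.
Solving gives a = −0.25554, b = 0.31490.
Unit vector along 350° is (sin 350°, cos 350°) = (-0.1736, 0.9848).
Slope in that direction = a·(-0.1736) + b·(0.9848) = 0.35449.
Apparent dip = arctan|0.35449| = 19.5° (true dip is 22.1°, so apparent ≤ true as expected).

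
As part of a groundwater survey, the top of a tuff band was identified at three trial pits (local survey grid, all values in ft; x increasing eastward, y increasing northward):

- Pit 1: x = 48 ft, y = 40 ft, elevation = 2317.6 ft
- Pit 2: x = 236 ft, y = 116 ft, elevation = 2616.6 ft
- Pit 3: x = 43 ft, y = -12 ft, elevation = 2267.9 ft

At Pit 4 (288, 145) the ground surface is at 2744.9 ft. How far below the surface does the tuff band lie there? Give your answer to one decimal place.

Let the plane be z = a·x + b·y + c.
Pit 2−Pit 1: 188a + 76b = 299;  Pit 3−Pit 1: −5a − 52b = −49.7.
Solving gives a = 1.25275, b = 0.83531.
Then c = 2317.6 − a·48 − b·40 = 2224.06.
At (288, 145): z_contact = 360.79 + 121.12 + 2224.06 = 2705.97 ft.
Depth below ground = 2744.9 − 2705.97 = 38.9 ft.

38.9 ft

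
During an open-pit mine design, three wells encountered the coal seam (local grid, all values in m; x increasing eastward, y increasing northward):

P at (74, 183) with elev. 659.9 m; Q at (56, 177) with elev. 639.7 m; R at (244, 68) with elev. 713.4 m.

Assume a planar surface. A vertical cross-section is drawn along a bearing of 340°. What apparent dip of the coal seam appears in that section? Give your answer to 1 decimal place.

Two edge vectors: P→Q = (-18, -6, -20.2), P→R = (170, -115, 53.5).
Normal n = (P→Q) × (P→R) = (-2644, -2471, 3090).
So ∂z/∂x = −n_x/n_z = 0.85566 and ∂z/∂y = −n_y/n_z = 0.79968.
Unit vector along 340° is (sin 340°, cos 340°) = (-0.3420, 0.9397).
Slope in that direction = a·(-0.3420) + b·(0.9397) = 0.45880.
Apparent dip = arctan|0.45880| = 24.6° (true dip is 49.5°, so apparent ≤ true as expected).

24.6°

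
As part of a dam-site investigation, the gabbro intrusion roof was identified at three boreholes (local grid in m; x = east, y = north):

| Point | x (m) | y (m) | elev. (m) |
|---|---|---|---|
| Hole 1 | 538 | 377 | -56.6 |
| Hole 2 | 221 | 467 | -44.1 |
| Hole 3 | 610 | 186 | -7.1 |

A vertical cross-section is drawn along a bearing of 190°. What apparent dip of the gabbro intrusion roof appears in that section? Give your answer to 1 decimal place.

Let the plane be z = a·x + b·y + c.
Hole 2−Hole 1: −317a + 90b = 12.5;  Hole 3−Hole 1: 72a − 191b = 49.5.
Solving gives a = −0.12656, b = −0.30687.
Unit vector along 190° is (sin 190°, cos 190°) = (-0.1736, -0.9848).
Slope in that direction = a·(-0.1736) + b·(-0.9848) = 0.32418.
Apparent dip = arctan|0.32418| = 18.0° (true dip is 18.4°, so apparent ≤ true as expected).

18.0°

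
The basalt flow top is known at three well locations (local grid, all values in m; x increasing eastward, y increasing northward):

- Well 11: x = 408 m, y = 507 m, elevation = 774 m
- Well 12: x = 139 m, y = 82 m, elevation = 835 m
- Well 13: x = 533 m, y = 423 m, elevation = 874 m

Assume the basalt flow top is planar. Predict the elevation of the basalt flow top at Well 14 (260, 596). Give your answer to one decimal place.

660.4 m

Two edge vectors: Well 11→Well 12 = (-269, -425, 61), Well 11→Well 13 = (125, -84, 100).
Normal n = (Well 11→Well 12) × (Well 11→Well 13) = (-37376, 34525, 75721).
So ∂z/∂x = −n_x/n_z = 0.49360 and ∂z/∂y = −n_y/n_z = −0.45595.
Intercept c from Well 11: 774 − 201.39 + 231.17 = 803.78.
At (260, 596): z = 128.3 − 271.7 + 803.78 = 660.4 m.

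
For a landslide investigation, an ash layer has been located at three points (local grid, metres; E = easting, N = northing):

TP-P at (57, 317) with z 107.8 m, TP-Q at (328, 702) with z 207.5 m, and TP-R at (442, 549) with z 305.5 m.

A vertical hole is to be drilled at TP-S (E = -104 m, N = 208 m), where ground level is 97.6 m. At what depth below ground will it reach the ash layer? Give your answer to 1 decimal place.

Let the plane be z = a·E + b·N + c.
TP-Q−TP-P: 271a + 385b = 99.7;  TP-R−TP-P: 385a + 232b = 197.7.
Solving gives a = 0.62076, b = −0.17799.
Then c = 107.8 − a·57 − b·317 = 128.84.
At (-104, 208): z_contact = −64.56 − 37.02 + 128.84 = 27.26 m.
Depth below ground = 97.6 − 27.26 = 70.3 m.

70.3 m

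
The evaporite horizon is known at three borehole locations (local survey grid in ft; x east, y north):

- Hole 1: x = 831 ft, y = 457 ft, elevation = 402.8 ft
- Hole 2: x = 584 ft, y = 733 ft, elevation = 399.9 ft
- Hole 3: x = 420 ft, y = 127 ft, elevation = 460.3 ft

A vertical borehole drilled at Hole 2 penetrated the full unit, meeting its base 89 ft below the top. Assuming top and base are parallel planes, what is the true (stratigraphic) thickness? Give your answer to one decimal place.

88.5 ft

Let the plane be z = a·x + b·y + c.
Hole 2−Hole 1: −247a + 276b = −2.9;  Hole 3−Hole 1: −411a − 330b = 57.5.
Solving gives a = −0.07650, b = −0.07897.
|∇z| = √(a²+b²) = 0.10994, so dip δ = arctan(0.10994) = 6.27°.
True thickness = vertical thickness × cos δ = 89 × cos 6.27° = 88.5 ft.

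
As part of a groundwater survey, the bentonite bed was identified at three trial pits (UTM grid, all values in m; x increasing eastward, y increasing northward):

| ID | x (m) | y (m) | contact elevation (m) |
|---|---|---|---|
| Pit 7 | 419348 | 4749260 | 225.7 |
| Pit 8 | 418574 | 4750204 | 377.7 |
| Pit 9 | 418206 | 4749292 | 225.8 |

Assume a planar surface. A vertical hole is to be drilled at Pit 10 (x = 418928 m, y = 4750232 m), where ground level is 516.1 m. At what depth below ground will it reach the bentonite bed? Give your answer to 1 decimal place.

132.2 m

Two edge vectors: Pit 7→Pit 8 = (-774, 944, 152), Pit 7→Pit 9 = (-1142, 32, 0.1).
Normal n = (Pit 7→Pit 8) × (Pit 7→Pit 9) = (-4769.6, -173506.6, 1053280).
So ∂z/∂x = −n_x/n_z = 0.004528331 and ∂z/∂y = −n_y/n_z = 0.164729796.
Intercept c from Pit 7: 225.7 − 1898.95 − 782344.63 = −784017.88.
At (418928, 4750232): z_contact = 1897.04 + 782504.75 − 784017.88 = 383.92 m.
Depth below ground = 516.1 − 383.92 = 132.2 m.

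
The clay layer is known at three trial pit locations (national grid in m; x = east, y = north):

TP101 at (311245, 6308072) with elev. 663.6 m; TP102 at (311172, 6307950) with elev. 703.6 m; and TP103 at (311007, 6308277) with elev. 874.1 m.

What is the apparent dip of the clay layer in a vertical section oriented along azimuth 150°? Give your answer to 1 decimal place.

26.6°

Two edge vectors: TP101→TP102 = (-73, -122, 40), TP101→TP103 = (-238, 205, 210.5).
Normal n = (TP101→TP102) × (TP101→TP103) = (-33881, 5846.5, -44001).
So ∂z/∂x = −n_x/n_z = −0.77001 and ∂z/∂y = −n_y/n_z = 0.13287.
Unit vector along 150° is (sin 150°, cos 150°) = (0.5000, -0.8660).
Slope in that direction = a·(0.5000) + b·(-0.8660) = −0.50007.
Apparent dip = arctan|0.50007| = 26.6° (true dip is 38.0°, so apparent ≤ true as expected).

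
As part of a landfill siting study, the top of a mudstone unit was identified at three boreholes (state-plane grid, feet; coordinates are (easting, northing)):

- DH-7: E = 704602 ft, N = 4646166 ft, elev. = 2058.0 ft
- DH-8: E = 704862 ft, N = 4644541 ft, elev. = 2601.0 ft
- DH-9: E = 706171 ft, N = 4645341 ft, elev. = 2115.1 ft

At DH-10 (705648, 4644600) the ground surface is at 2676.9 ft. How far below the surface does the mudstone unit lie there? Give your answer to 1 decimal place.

216.6 ft

Let the plane be z = a·E + b·N + c.
DH-8−DH-7: 260a − 1625b = 543;  DH-9−DH-7: 1569a − 825b = 57.1.
Solving gives a = −0.152106418, b = −0.358490873.
Then c = 2058 − a·704602 − b·4646166 = 1774840.59.
At (705648, 4644600): z_contact = −107333.59 − 1665046.71 + 1774840.59 = 2460.29 ft.
Depth below ground = 2676.9 − 2460.29 = 216.6 ft.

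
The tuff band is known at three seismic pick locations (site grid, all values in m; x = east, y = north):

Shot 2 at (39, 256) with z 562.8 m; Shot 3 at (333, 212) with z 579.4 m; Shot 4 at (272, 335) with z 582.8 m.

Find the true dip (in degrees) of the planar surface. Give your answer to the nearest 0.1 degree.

Two edge vectors: Shot 2→Shot 3 = (294, -44, 16.6), Shot 2→Shot 4 = (233, 79, 20).
Normal n = (Shot 2→Shot 3) × (Shot 2→Shot 4) = (-2191.4, -2012.2, 33478).
So ∂z/∂x = −n_x/n_z = 0.06546 and ∂z/∂y = −n_y/n_z = 0.06011.
Gradient magnitude |∇z| = √(a² + b²) = √(0.00428 + 0.00361) = 0.08887.
True dip = arctan(0.08887) = 5.1°, dipping toward SW (azimuth ≈ 227°).

5.1°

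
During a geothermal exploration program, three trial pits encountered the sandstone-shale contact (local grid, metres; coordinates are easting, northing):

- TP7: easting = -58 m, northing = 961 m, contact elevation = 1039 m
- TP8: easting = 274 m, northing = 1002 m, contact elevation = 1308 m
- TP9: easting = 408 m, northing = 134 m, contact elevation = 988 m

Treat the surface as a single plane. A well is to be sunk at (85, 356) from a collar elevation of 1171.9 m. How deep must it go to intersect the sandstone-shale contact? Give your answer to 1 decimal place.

Two edge vectors: TP7→TP8 = (332, 41, 269), TP7→TP9 = (466, -827, -51).
Normal n = (TP7→TP8) × (TP7→TP9) = (220372, 142286, -293670).
So ∂z/∂easting = −n_x/n_z = 0.750407 and ∂z/∂northing = −n_y/n_z = 0.484510.
Intercept c from TP7: 1039 + 43.52 − 465.61 = 616.91.
At (85, 356): z_contact = 63.78 + 172.49 + 616.91 = 853.18 m.
Depth below ground = 1171.9 − 853.18 = 318.7 m.

318.7 m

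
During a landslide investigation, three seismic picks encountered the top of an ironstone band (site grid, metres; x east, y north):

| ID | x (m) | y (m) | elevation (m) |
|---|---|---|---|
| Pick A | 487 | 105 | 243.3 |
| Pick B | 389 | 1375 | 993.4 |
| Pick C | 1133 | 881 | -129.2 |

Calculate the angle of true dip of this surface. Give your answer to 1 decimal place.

Let the plane be z = a·x + b·y + c.
Pick B−Pick A: −98a + 1270b = 750.1;  Pick C−Pick A: 646a + 776b = −372.5.
Solving gives a = −1.17701, b = 0.49981.
Gradient magnitude |∇z| = √(a² + b²) = √(1.38535 + 0.24981) = 1.27873.
True dip = arctan(1.27873) = 52.0°, dipping toward ESE (azimuth ≈ 113°).

52.0°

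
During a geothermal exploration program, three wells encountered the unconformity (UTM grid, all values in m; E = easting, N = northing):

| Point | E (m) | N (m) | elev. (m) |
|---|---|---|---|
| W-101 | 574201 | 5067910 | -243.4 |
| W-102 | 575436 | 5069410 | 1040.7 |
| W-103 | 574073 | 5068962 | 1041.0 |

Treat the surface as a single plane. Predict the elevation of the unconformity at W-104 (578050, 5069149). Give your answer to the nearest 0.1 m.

-274.9 m

Two edge vectors: W-101→W-102 = (1235, 1500, 1284.1), W-101→W-103 = (-128, 1052, 1284.4).
Normal n = (W-101→W-102) × (W-101→W-103) = (575726.8, -1750598.8, 1491220).
So ∂z/∂E = −n_x/n_z = −0.386077708 and ∂z/∂N = −n_y/n_z = 1.173937313.
Intercept c from W-101: -243.4 + 221686.21 − 5949408.65 = −5727965.84.
At (578050, 5069149): z = −223172.2 + 5950863.2 − 5727965.84 = -274.9 m.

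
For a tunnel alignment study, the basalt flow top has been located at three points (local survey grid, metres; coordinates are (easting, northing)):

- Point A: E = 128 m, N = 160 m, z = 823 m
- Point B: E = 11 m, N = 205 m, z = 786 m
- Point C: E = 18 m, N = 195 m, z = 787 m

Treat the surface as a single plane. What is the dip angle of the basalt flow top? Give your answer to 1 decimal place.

Let the plane be z = a·E + b·N + c.
Point B−Point A: −117a + 45b = −37;  Point C−Point A: −110a + 35b = −36.
Solving gives a = 0.38012, b = 0.16608.
Gradient magnitude |∇z| = √(a² + b²) = √(0.14449 + 0.02758) = 0.41482.
True dip = arctan(0.41482) = 22.5°, dipping toward WSW (azimuth ≈ 246°).

22.5°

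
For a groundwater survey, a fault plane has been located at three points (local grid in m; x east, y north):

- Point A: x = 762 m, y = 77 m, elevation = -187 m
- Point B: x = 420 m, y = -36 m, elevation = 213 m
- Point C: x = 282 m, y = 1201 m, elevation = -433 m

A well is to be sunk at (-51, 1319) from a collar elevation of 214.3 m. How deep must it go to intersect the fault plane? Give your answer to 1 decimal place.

Let the plane be z = a·x + b·y + c.
Point B−Point A: −342a − 113b = 400;  Point C−Point A: −480a + 1124b = −246.
Solving gives a = −0.961596, b = −0.629507.
Then c = -187 − a·762 − b·77 = 594.21.
At (-51, 1319): z_contact = 49.04 − 830.32 + 594.21 = -187.07 m.
Depth below ground = 214.3 − (-187.07) = 401.4 m.

401.4 m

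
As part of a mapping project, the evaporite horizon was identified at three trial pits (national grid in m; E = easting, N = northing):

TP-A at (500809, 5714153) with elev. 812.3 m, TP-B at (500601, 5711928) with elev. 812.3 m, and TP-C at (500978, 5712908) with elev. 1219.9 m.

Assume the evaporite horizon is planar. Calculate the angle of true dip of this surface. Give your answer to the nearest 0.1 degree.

55.1°

Two edge vectors: TP-A→TP-B = (-208, -2225, 0), TP-A→TP-C = (169, -1245, 407.6).
Normal n = (TP-A→TP-B) × (TP-A→TP-C) = (-906910, 84780.8, 634985).
So ∂z/∂E = −n_x/n_z = 1.42824 and ∂z/∂N = −n_y/n_z = −0.13352.
Gradient magnitude |∇z| = √(a² + b²) = √(2.03987 + 0.01783) = 1.43447.
True dip = arctan(1.43447) = 55.1°, dipping toward W (azimuth ≈ 275°).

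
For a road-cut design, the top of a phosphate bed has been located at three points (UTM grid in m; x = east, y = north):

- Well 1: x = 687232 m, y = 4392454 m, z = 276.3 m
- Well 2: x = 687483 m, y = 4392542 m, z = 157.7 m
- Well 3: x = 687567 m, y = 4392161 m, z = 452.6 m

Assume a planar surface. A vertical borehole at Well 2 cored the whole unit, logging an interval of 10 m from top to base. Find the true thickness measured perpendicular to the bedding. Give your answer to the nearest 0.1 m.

7.7 m

Two edge vectors: Well 1→Well 2 = (251, 88, -118.6), Well 1→Well 3 = (335, -293, 176.3).
Normal n = (Well 1→Well 2) × (Well 1→Well 3) = (-19235.4, -83982.3, -103023).
So ∂z/∂x = −n_x/n_z = −0.18671 and ∂z/∂y = −n_y/n_z = −0.81518.
|∇z| = √(a²+b²) = 0.83629, so dip δ = arctan(0.83629) = 39.91°.
True thickness = vertical thickness × cos δ = 10 × cos 39.91° = 7.7 m.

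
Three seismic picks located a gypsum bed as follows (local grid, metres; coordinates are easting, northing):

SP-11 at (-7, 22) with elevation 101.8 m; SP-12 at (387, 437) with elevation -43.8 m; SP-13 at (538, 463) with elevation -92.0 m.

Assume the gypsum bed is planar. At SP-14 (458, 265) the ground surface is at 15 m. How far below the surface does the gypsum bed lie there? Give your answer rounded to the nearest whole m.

71 m

Let the plane be z = a·easting + b·northing + c.
SP-12−SP-11: 394a + 415b = −145.6;  SP-13−SP-11: 545a + 441b = −193.8.
Solving gives a = −0.30937, b = −0.05713.
Then c = 101.8 − a·-7 − b·22 = 100.89.
At (458, 265): z_contact = −141.7 − 15.1 + 100.89 = -55.9 m.
Depth below ground = 15 − (-55.9) = 71 m.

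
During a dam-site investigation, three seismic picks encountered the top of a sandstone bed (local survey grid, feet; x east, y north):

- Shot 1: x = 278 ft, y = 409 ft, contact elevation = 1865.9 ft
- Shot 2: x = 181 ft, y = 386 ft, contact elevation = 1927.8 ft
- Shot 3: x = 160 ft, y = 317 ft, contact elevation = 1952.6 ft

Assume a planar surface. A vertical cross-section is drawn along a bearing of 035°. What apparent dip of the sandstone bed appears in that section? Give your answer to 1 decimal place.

26.0°

Let the plane be z = a·x + b·y + c.
Shot 2−Shot 1: −97a − 23b = 61.9;  Shot 3−Shot 1: −118a − 92b = 86.7.
Solving gives a = −0.59593, b = −0.17805.
Unit vector along 035° is (sin 35°, cos 35°) = (0.5736, 0.8192).
Slope in that direction = a·(0.5736) + b·(0.8192) = −0.48766.
Apparent dip = arctan|0.48766| = 26.0° (true dip is 31.9°, so apparent ≤ true as expected).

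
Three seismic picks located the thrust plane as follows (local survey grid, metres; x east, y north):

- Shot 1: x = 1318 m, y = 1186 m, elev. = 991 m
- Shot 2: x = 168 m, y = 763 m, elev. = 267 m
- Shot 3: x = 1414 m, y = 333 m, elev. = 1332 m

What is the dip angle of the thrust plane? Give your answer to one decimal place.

39.0°

Two edge vectors: Shot 1→Shot 2 = (-1150, -423, -724), Shot 1→Shot 3 = (96, -853, 341).
Normal n = (Shot 1→Shot 2) × (Shot 1→Shot 3) = (-761815, 322646, 1021558).
So ∂z/∂x = −n_x/n_z = 0.74574 and ∂z/∂y = −n_y/n_z = −0.31584.
Gradient magnitude |∇z| = √(a² + b²) = √(0.55613 + 0.09975) = 0.80986.
True dip = arctan(0.80986) = 39.0°, dipping toward WNW (azimuth ≈ 293°).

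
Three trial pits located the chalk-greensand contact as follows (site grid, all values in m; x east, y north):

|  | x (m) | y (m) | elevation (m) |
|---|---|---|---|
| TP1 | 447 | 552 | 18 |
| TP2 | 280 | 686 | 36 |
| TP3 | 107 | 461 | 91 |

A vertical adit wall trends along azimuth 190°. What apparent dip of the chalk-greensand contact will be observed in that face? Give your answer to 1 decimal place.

Let the plane be z = a·x + b·y + c.
TP2−TP1: −167a + 134b = 18;  TP3−TP1: −340a − 91b = 73.
Solving gives a = −0.18796, b = −0.09992.
Unit vector along 190° is (sin 190°, cos 190°) = (-0.1736, -0.9848).
Slope in that direction = a·(-0.1736) + b·(-0.9848) = 0.13104.
Apparent dip = arctan|0.13104| = 7.5° (true dip is 12.0°, so apparent ≤ true as expected).

7.5°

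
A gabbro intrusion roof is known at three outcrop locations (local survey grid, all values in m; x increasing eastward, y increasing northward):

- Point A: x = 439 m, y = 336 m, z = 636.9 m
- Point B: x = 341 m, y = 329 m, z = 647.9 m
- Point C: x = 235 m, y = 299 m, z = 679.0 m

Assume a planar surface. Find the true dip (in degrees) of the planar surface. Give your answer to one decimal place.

Let the plane be z = a·x + b·y + c.
Point B−Point A: −98a − 7b = 11;  Point C−Point A: −204a − 37b = 42.1.
Solving gives a = −0.05109, b = −0.85614.
Gradient magnitude |∇z| = √(a² + b²) = √(0.00261 + 0.73298) = 0.85767.
True dip = arctan(0.85767) = 40.6°, dipping toward N (azimuth ≈ 003°).

40.6°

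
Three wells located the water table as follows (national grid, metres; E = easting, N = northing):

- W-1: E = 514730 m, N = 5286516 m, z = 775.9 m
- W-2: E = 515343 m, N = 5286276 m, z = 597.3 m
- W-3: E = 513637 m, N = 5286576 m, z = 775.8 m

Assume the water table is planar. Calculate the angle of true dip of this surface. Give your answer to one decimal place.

Two edge vectors: W-1→W-2 = (613, -240, -178.6), W-1→W-3 = (-1093, 60, -0.1).
Normal n = (W-1→W-2) × (W-1→W-3) = (10740, 195271.1, -225540).
So ∂z/∂E = −n_x/n_z = 0.04762 and ∂z/∂N = −n_y/n_z = 0.86579.
Gradient magnitude |∇z| = √(a² + b²) = √(0.00227 + 0.74960) = 0.86710.
True dip = arctan(0.86710) = 40.9°, dipping toward S (azimuth ≈ 183°).

40.9°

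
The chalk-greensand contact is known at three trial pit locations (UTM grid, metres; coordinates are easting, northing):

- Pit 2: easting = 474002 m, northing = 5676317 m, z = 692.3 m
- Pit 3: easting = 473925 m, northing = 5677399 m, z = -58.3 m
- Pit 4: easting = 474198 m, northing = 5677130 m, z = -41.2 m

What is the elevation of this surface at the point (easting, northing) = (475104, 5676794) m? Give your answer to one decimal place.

Let the plane be z = a·easting + b·northing + c.
Pit 3−Pit 2: −77a + 1082b = −750.6;  Pit 4−Pit 2: 196a + 813b = −733.5.
Solving gives a = −0.667736545, b = −0.741234486.
Then c = 692.3 − a·474002 − b·5676317 = 4524682.67.
At (475104, 5676794): z = −317244.3 − 4207835.5 + 4524682.67 = -397.1 m.

-397.1 m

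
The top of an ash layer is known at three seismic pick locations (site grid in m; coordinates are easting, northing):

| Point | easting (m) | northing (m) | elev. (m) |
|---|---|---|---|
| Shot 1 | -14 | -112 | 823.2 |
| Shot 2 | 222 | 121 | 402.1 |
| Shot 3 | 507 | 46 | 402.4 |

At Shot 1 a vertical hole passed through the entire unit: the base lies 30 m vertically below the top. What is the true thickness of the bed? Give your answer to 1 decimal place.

Let the plane be z = a·easting + b·northing + c.
Shot 2−Shot 1: 236a + 233b = −421.1;  Shot 3−Shot 1: 521a + 158b = −420.8.
Solving gives a = −0.37468, b = −1.42779.
|∇z| = √(a²+b²) = 1.47613, so dip δ = arctan(1.47613) = 55.88°.
True thickness = vertical thickness × cos δ = 30 × cos 55.88° = 16.8 m.

16.8 m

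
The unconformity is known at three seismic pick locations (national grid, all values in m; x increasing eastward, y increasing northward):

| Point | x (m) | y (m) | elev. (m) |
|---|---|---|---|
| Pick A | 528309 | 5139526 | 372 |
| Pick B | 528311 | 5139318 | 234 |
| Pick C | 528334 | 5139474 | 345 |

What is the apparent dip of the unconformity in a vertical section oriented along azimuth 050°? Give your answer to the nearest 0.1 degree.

Two edge vectors: Pick A→Pick B = (2, -208, -138), Pick A→Pick C = (25, -52, -27).
Normal n = (Pick A→Pick B) × (Pick A→Pick C) = (-1560, -3396, 5096).
So ∂z/∂x = −n_x/n_z = 0.30612 and ∂z/∂y = −n_y/n_z = 0.66641.
Unit vector along 050° is (sin 50°, cos 50°) = (0.7660, 0.6428).
Slope in that direction = a·(0.7660) + b·(0.6428) = 0.66286.
Apparent dip = arctan|0.66286| = 33.5° (true dip is 36.3°, so apparent ≤ true as expected).

33.5°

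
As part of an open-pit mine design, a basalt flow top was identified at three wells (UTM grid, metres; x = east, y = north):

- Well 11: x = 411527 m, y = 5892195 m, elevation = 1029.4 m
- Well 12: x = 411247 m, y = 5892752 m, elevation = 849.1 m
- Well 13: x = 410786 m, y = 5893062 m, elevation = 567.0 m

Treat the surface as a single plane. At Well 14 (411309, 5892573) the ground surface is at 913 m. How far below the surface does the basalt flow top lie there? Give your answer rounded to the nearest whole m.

Two edge vectors: Well 11→Well 12 = (-280, 557, -180.3), Well 11→Well 13 = (-741, 867, -462.4).
Normal n = (Well 11→Well 12) × (Well 11→Well 13) = (-101236.7, 4130.3, 169977).
So ∂z/∂x = −n_x/n_z = 0.59559058 and ∂z/∂y = −n_y/n_z = −0.02429917.
Intercept c from Well 11: 1029.4 − 245101.60 + 143175.45 = −100896.76.
At (411309, 5892573): z_contact = 244971.8 − 143184.6 − 100896.76 = 890.4 m.
Depth below ground = 913 − 890.4 = 23 m.

23 m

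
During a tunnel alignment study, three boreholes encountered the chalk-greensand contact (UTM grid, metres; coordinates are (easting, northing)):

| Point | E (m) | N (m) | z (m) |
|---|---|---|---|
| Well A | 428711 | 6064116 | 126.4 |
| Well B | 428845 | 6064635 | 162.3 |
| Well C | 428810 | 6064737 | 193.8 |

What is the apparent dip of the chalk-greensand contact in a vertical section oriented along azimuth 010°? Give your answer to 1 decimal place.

5.7°

Let the plane be z = a·E + b·N + c.
Well B−Well A: 134a + 519b = 35.9;  Well C−Well A: 99a + 621b = 67.4.
Solving gives a = −0.39854, b = 0.17207.
Unit vector along 010° is (sin 10°, cos 10°) = (0.1736, 0.9848).
Slope in that direction = a·(0.1736) + b·(0.9848) = 0.10025.
Apparent dip = arctan|0.10025| = 5.7° (true dip is 23.5°, so apparent ≤ true as expected).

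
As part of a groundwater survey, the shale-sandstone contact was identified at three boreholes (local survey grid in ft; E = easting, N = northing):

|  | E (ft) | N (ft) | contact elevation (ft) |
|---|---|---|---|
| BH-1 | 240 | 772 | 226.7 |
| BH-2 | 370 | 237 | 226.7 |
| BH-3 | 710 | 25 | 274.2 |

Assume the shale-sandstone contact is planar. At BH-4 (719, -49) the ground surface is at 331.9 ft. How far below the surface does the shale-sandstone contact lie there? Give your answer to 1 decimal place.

Two edge vectors: BH-1→BH-2 = (130, -535, 0), BH-1→BH-3 = (470, -747, 47.5).
Normal n = (BH-1→BH-2) × (BH-1→BH-3) = (-25412.5, -6175, 154340).
So ∂z/∂E = −n_x/n_z = 0.16465 and ∂z/∂N = −n_y/n_z = 0.04001.
Intercept c from BH-1: 226.7 − 39.52 − 30.89 = 156.30.
At (719, -49): z_contact = 118.39 − 1.96 + 156.30 = 272.72 ft.
Depth below ground = 331.9 − 272.72 = 59.2 ft.

59.2 ft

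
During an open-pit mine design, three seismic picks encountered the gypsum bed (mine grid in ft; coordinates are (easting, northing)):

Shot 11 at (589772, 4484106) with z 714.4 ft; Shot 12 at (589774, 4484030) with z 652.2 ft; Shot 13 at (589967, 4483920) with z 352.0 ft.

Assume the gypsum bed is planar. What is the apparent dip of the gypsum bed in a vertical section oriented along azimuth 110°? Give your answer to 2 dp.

52.62°

Two edge vectors: Shot 11→Shot 12 = (2, -76, -62.2), Shot 11→Shot 13 = (195, -186, -362.4).
Normal n = (Shot 11→Shot 12) × (Shot 11→Shot 13) = (15973.2, -11404.2, 14448).
So ∂z/∂E = −n_x/n_z = −1.10556 and ∂z/∂N = −n_y/n_z = 0.78933.
Unit vector along 110° is (sin 110°, cos 110°) = (0.9397, -0.3420).
Slope in that direction = a·(0.9397) + b·(-0.3420) = −1.30886.
Apparent dip = arctan|1.30886| = 52.62° (true dip is 53.6°, so apparent ≤ true as expected).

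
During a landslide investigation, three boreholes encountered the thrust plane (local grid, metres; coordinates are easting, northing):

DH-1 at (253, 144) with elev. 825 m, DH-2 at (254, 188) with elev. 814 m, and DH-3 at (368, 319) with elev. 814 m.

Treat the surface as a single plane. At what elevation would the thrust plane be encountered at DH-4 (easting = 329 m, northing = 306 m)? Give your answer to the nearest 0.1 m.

805.8 m

Let the plane be z = a·easting + b·northing + c.
DH-2−DH-1: 1a + 44b = −11;  DH-3−DH-1: 115a + 175b = −11.
Solving gives a = 0.29498, b = −0.25670.
Then c = 825 − a·253 − b·144 = 787.33.
At (329, 306): z = 97.0 − 78.6 + 787.33 = 805.8 m.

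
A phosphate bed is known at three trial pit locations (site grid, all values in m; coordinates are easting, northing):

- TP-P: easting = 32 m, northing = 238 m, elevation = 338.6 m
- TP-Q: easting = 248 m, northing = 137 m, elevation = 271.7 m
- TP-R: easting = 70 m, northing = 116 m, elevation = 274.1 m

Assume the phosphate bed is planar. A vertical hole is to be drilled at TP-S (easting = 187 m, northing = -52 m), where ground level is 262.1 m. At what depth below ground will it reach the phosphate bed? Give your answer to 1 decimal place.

81.6 m

Two edge vectors: TP-P→TP-Q = (216, -101, -66.9), TP-P→TP-R = (38, -122, -64.5).
Normal n = (TP-P→TP-Q) × (TP-P→TP-R) = (-1647.3, 11389.8, -22514).
So ∂z/∂easting = −n_x/n_z = −0.07317 and ∂z/∂northing = −n_y/n_z = 0.50590.
Intercept c from TP-P: 338.6 + 2.34 − 120.40 = 220.54.
At (187, -52): z_contact = −13.68 − 26.31 + 220.54 = 180.55 m.
Depth below ground = 262.1 − 180.55 = 81.6 m.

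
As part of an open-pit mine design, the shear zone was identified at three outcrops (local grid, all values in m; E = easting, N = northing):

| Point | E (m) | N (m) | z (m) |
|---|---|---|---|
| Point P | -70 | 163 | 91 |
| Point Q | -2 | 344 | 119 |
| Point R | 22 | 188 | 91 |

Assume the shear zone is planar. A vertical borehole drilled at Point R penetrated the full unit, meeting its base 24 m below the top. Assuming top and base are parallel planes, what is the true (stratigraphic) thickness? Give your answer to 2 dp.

Let the plane be z = a·E + b·N + c.
Point Q−Point P: 68a + 181b = 28;  Point R−Point P: 92a + 25b = 0.
Solving gives a = −0.04682, b = 0.17228.
|∇z| = √(a²+b²) = 0.17853, so dip δ = arctan(0.17853) = 10.12°.
True thickness = vertical thickness × cos δ = 24 × cos 10.12° = 23.63 m.

23.63 m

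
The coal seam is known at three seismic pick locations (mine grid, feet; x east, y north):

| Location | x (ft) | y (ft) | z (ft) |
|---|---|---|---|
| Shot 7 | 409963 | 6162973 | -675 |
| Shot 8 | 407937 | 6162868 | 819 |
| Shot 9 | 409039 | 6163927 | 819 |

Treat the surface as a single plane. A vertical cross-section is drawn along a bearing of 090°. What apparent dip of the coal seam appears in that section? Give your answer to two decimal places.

37.93°

Two edge vectors: Shot 7→Shot 8 = (-2026, -105, 1494), Shot 7→Shot 9 = (-924, 954, 1494).
Normal n = (Shot 7→Shot 8) × (Shot 7→Shot 9) = (-1582146, 1646388, -2029824).
So ∂z/∂x = −n_x/n_z = −0.77945 and ∂z/∂y = −n_y/n_z = 0.81110.
Unit vector along 090° is (sin 90°, cos 90°) = (1.0000, 0.0000).
Slope in that direction = a·(1.0000) + b·(0.0000) = −0.77945.
Apparent dip = arctan|0.77945| = 37.93° (true dip is 48.4°, so apparent ≤ true as expected).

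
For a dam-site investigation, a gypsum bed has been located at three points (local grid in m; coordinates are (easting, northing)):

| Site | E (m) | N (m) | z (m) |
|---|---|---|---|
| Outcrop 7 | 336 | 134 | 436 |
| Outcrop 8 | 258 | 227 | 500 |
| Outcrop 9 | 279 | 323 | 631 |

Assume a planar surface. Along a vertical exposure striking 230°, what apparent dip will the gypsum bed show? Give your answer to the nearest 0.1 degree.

Two edge vectors: Outcrop 7→Outcrop 8 = (-78, 93, 64), Outcrop 7→Outcrop 9 = (-57, 189, 195).
Normal n = (Outcrop 7→Outcrop 8) × (Outcrop 7→Outcrop 9) = (6039, 11562, -9441).
So ∂z/∂E = −n_x/n_z = 0.63966 and ∂z/∂N = −n_y/n_z = 1.22466.
Unit vector along 230° is (sin 230°, cos 230°) = (-0.7660, -0.6428).
Slope in that direction = a·(-0.7660) + b·(-0.6428) = −1.27720.
Apparent dip = arctan|1.27720| = 51.9° (true dip is 54.1°, so apparent ≤ true as expected).

51.9°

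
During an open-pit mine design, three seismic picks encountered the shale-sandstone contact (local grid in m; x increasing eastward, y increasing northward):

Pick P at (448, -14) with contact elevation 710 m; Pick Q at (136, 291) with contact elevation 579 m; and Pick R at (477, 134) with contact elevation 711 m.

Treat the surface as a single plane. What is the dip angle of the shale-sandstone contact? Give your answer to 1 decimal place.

Two edge vectors: Pick P→Pick Q = (-312, 305, -131), Pick P→Pick R = (29, 148, 1).
Normal n = (Pick P→Pick Q) × (Pick P→Pick R) = (19693, -3487, -55021).
So ∂z/∂x = −n_x/n_z = 0.35792 and ∂z/∂y = −n_y/n_z = −0.06338.
Gradient magnitude |∇z| = √(a² + b²) = √(0.12811 + 0.00402) = 0.36349.
True dip = arctan(0.36349) = 20.0°, dipping toward W (azimuth ≈ 280°).

20.0°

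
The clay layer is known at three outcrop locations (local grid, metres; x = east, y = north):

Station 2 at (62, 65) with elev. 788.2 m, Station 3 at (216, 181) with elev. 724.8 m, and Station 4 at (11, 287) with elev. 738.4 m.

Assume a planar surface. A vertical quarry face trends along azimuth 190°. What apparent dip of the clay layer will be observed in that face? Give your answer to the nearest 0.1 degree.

16.9°

Let the plane be z = a·x + b·y + c.
Station 3−Station 2: 154a + 116b = −63.4;  Station 4−Station 2: −51a + 222b = −49.8.
Solving gives a = −0.20691, b = −0.27186.
Unit vector along 190° is (sin 190°, cos 190°) = (-0.1736, -0.9848).
Slope in that direction = a·(-0.1736) + b·(-0.9848) = 0.30366.
Apparent dip = arctan|0.30366| = 16.9° (true dip is 18.9°, so apparent ≤ true as expected).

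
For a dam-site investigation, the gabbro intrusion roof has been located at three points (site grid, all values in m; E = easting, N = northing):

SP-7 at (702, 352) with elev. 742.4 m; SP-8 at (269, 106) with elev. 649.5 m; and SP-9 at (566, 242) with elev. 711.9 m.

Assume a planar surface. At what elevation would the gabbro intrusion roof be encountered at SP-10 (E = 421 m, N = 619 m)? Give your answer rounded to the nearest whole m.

Two edge vectors: SP-7→SP-8 = (-433, -246, -92.9), SP-7→SP-9 = (-136, -110, -30.5).
Normal n = (SP-7→SP-8) × (SP-7→SP-9) = (-2716, -572.1, 14174).
So ∂z/∂E = −n_x/n_z = 0.19162 and ∂z/∂N = −n_y/n_z = 0.04036.
Intercept c from SP-7: 742.4 − 134.52 − 14.21 = 593.68.
At (421, 619): z = 80.7 + 25.0 + 593.68 = 699.3 m.

699 m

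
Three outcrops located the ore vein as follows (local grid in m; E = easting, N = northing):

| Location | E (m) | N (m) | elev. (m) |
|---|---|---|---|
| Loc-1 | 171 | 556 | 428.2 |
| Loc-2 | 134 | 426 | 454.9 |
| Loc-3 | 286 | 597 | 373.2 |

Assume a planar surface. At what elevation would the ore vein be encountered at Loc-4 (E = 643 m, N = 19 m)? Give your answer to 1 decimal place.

256.8 m

Two edge vectors: Loc-1→Loc-2 = (-37, -130, 26.7), Loc-1→Loc-3 = (115, 41, -55).
Normal n = (Loc-1→Loc-2) × (Loc-1→Loc-3) = (6055.3, 1035.5, 13433).
So ∂z/∂E = −n_x/n_z = −0.45078 and ∂z/∂N = −n_y/n_z = −0.07709.
Intercept c from Loc-1: 428.2 + 77.08 + 42.86 = 548.14.
At (643, 19): z = −289.9 − 1.5 + 548.14 = 256.8 m.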